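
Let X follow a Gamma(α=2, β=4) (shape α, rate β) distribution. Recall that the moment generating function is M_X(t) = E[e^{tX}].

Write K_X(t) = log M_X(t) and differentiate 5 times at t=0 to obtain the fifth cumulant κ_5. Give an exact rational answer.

κ_5 = D^5[K](0) = 3/64

M_X(t) = 16/(4 - t)^2
K_X(t) = log M_X(t) = -2*log(4 - t) + 4*log(2)
D^5[K](t) = -48/(t^5 - 20*t^4 + 160*t^3 - 640*t^2 + 1280*t - 1024)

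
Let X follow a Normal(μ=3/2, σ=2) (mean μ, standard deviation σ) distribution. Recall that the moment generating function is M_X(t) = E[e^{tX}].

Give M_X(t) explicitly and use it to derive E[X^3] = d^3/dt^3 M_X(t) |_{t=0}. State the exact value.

M_X(t) = e^(2*t^2 + 3*t/2)
M′(t) = 4*t*e^(3*t/2)*e^(2*t^2) + 3*e^(3*t/2)*e^(2*t^2)/2
M′′(t) = 16*t^2*e^(3*t/2)*e^(2*t^2) + 12*t*e^(3*t/2)*e^(2*t^2) + 25*e^(3*t/2)*e^(2*t^2)/4
M′′′(t) = 64*t^3*e^(3*t/2)*e^(2*t^2) + 72*t^2*e^(3*t/2)*e^(2*t^2) + 75*t*e^(3*t/2)*e^(2*t^2) + 171*e^(3*t/2)*e^(2*t^2)/8

E[X^3] = M′′′(0) = 171/8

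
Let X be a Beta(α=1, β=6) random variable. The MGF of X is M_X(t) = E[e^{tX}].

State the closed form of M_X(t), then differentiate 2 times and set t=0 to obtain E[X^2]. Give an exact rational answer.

M_X(t) = ₁F₁(1; 7; t)
M^(2)(t) = ₁F₁(3; 9; t)/28

E[X^2] = M^(2)(0) = 1/28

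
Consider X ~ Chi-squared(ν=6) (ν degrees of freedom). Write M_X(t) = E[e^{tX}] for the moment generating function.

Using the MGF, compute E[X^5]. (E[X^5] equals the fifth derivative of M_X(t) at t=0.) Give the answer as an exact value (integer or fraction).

E[X^5] = D^5[M](0) = 80640

M_X(t) = (1 - 2*t)^(-3)
D^5[M](t) = 80640/(256*t^8 - 1024*t^7 + 1792*t^6 - 1792*t^5 + 1120*t^4 - 448*t^3 + 112*t^2 - 16*t + 1)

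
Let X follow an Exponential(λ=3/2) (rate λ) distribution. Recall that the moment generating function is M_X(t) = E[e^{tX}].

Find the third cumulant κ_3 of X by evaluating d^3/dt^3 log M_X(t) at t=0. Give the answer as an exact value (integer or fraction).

M_X(t) = 3/(2*(3/2 - t))
K_X(t) = log M_X(t) = -log(3/2 - t) - log(2) + log(3)
K′(t) = -2/(2*t - 3)
K′′(t) = 4/(4*t^2 - 12*t + 9)
K′′′(t) = -16/(8*t^3 - 36*t^2 + 54*t - 27)

κ_3 = K′′′(0) = 16/27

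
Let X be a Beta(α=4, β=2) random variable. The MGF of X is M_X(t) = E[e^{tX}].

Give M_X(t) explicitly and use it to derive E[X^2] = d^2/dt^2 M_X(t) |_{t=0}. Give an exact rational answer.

E[X^2] = M′′(0) = 10/21

M_X(t) = ₁F₁(4; 6; t)
M′(t) = 2*₁F₁(5; 7; t)/3
M′′(t) = 10*₁F₁(6; 8; t)/21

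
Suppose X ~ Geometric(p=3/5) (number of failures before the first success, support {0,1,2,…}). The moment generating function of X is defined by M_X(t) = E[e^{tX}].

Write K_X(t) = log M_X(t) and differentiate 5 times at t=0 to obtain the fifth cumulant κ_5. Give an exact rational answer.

κ_5 = d^5K/dt^5 |_{t=0} = 3010/81

M_X(t) = 3/(5*(1 - 2*e^(t)/5))
K_X(t) = log M_X(t) = -log(1 - 2*e^(t)/5) - log(5) + log(3)
dK/dt = -2*e^(t)/(2*e^(t) - 5)
d^2K/dt^2 = 10*e^(t)/(4*e^(2*t) - 20*e^(t) + 25)
d^3K/dt^3 = (-20*e^(2*t) - 50*e^(t))/(8*e^(3*t) - 60*e^(2*t) + 150*e^(t) - 125)
d^4K/dt^4 = (40*e^(3*t) + 400*e^(2*t) + 250*e^(t))/(16*e^(4*t) - 160*e^(3*t) + 600*e^(2*t) - 1000*e^(t) + 625)
d^5K/dt^5 = (-80*e^(4*t) - 2200*e^(3*t) - 5500*e^(2*t) - 1250*e^(t))/(32*e^(5*t) - 400*e^(4*t) + 2000*e^(3*t) - 5000*e^(2*t) + 6250*e^(t) - 3125)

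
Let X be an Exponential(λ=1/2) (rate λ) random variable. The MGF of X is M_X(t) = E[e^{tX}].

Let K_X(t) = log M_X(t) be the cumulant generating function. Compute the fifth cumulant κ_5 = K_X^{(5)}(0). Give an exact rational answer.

M_X(t) = 1/(2*(1/2 - t))
K_X(t) = log M_X(t) = -log(1/2 - t) - log(2)
dK/dt = -2/(2*t - 1)
d^2K/dt^2 = 4/(4*t^2 - 4*t + 1)
d^3K/dt^3 = -16/(8*t^3 - 12*t^2 + 6*t - 1)
d^4K/dt^4 = 96/(16*t^4 - 32*t^3 + 24*t^2 - 8*t + 1)
d^5K/dt^5 = -768/(32*t^5 - 80*t^4 + 80*t^3 - 40*t^2 + 10*t - 1)

κ_5 = d^5K/dt^5 |_{t=0} = 768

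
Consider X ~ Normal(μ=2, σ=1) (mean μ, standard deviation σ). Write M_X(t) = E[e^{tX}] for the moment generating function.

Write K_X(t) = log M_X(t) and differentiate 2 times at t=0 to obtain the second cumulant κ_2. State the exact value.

κ_2 = d^2K/dt^2 |_{t=0} = 1

M_X(t) = e^(t^2/2 + 2*t)
K_X(t) = log M_X(t) = t^2/2 + 2*t
dK/dt = t + 2
d^2K/dt^2 = 1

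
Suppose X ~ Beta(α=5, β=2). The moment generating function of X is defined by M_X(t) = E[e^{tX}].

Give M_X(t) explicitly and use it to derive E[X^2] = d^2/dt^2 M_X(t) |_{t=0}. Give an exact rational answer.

M_X(t) = ₁F₁(5; 7; t)
M′(t) = 5*₁F₁(6; 8; t)/7
M′′(t) = 15*₁F₁(7; 9; t)/28

E[X^2] = M′′(0) = 15/28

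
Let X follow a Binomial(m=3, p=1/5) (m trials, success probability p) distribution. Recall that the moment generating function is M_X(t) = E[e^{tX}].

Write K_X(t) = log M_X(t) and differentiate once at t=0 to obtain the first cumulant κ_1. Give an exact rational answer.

κ_1 = K′(0) = 3/5

M_X(t) = (e^(t)/5 + 4/5)^3
K_X(t) = log M_X(t) = 3*log(e^(t)/5 + 4/5)
K′(t) = 3*e^(t)/(e^(t) + 4)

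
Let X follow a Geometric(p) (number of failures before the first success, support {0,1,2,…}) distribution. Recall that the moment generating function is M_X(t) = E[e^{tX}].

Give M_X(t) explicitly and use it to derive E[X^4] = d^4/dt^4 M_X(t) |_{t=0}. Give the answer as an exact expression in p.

M_X(t) = p/(-(1 - p)*e^(t) + 1)

E[X^4] = M^(4)(0) = 1 - 15/p + 50/p^2 - 60/p^3 + 24/p^4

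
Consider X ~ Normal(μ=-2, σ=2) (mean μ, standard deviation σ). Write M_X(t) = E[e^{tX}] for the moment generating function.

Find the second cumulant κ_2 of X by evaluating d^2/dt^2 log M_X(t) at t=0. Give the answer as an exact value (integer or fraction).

κ_2 = D^2[K](0) = 4

M_X(t) = e^(2*t^2 - 2*t)
K_X(t) = log M_X(t) = 2*t^2 - 2*t
D^2[K](t) = 4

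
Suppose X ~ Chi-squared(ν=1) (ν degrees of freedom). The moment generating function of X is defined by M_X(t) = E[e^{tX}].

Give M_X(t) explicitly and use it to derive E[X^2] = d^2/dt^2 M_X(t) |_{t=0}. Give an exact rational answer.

M_X(t) = 1/√(1 - 2*t)
M′(t) = -1/(2*t*√(1 - 2*t) - √(1 - 2*t))
M′′(t) = 3/(4*t^2*√(1 - 2*t) - 4*t*√(1 - 2*t) + √(1 - 2*t))

E[X^2] = M′′(0) = 3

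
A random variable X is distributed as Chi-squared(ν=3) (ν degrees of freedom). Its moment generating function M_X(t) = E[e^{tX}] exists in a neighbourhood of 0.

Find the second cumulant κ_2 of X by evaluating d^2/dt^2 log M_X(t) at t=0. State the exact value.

M_X(t) = (1 - 2*t)^(-3/2)
K_X(t) = log M_X(t) = -3*log(1 - 2*t)/2
dK/dt = -3/(2*t - 1)
d^2K/dt^2 = 6/(4*t^2 - 4*t + 1)

κ_2 = d^2K/dt^2 |_{t=0} = 6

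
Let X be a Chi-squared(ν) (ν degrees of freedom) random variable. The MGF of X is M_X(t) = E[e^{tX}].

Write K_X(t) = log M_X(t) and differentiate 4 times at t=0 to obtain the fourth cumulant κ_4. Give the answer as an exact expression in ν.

κ_4 = d^4K/dt^4 |_{t=0} = 48*ν

M_X(t) = (1 - 2*t)^(-ν/2)
K_X(t) = log M_X(t) = -ν*log(1 - 2*t)/2
dK/dt = -ν/(2*t - 1)
d^2K/dt^2 = 2*ν/(4*t^2 - 4*t + 1)
d^3K/dt^3 = -8*ν/(8*t^3 - 12*t^2 + 6*t - 1)
d^4K/dt^4 = 48*ν/(16*t^4 - 32*t^3 + 24*t^2 - 8*t + 1)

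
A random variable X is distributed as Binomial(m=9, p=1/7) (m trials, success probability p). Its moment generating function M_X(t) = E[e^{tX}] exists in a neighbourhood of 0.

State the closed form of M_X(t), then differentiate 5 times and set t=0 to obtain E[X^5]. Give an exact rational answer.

E[X^5] = M^(5)(0) = 176607/2401

M_X(t) = (e^(t)/7 + 6/7)^9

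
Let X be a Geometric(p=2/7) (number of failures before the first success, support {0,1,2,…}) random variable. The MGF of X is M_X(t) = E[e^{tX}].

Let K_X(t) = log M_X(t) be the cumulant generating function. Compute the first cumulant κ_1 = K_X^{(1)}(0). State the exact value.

κ_1 = dK/dt |_{t=0} = 5/2

M_X(t) = 2/(7*(1 - 5*e^(t)/7))
K_X(t) = log M_X(t) = -log(1 - 5*e^(t)/7) - log(7) + log(2)
dK/dt = -5*e^(t)/(5*e^(t) - 7)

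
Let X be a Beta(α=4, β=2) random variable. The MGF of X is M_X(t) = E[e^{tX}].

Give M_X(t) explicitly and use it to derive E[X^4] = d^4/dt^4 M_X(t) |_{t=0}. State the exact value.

M_X(t) = ₁F₁(4; 6; t)
D^4[M](t) = 5*₁F₁(8; 10; t)/18

E[X^4] = D^4[M](0) = 5/18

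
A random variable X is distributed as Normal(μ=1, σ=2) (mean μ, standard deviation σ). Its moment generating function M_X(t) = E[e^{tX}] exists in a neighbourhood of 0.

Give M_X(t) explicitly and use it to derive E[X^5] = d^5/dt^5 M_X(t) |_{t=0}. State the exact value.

E[X^5] = M′′′′′(0) = 281

M_X(t) = e^(2*t^2 + t)
M′(t) = 4*t*e^(t)*e^(2*t^2) + e^(t)*e^(2*t^2)
M′′(t) = 16*t^2*e^(t)*e^(2*t^2) + 8*t*e^(t)*e^(2*t^2) + 5*e^(t)*e^(2*t^2)
M′′′(t) = 64*t^3*e^(t)*e^(2*t^2) + 48*t^2*e^(t)*e^(2*t^2) + 60*t*e^(t)*e^(2*t^2) + 13*e^(t)*e^(2*t^2)
M′′′′(t) = 256*t^4*e^(t)*e^(2*t^2) + 256*t^3*e^(t)*e^(2*t^2) + 480*t^2*e^(t)*e^(2*t^2) + 208*t*e^(t)*e^(2*t^2) + 73*e^(t)*e^(2*t^2)
M′′′′′(t) = 1024*t^5*e^(t)*e^(2*t^2) + 1280*t^4*e^(t)*e^(2*t^2) + 3200*t^3*e^(t)*e^(2*t^2) + 2080*t^2*e^(t)*e^(2*t^2) + 1460*t*e^(t)*e^(2*t^2) + 281*e^(t)*e^(2*t^2)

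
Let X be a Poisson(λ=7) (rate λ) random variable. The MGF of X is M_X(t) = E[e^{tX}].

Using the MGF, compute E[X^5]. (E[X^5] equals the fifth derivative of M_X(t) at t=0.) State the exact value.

E[X^5] = M^(5)(0) = 50134

M_X(t) = e^(7*e^(t) - 7)
M^(5)(t) = (16807*e^(5*t)*e^(7*e^(t)) + 24010*e^(4*t)*e^(7*e^(t)) + 8575*e^(3*t)*e^(7*e^(t)) + 735*e^(2*t)*e^(7*e^(t)) + 7*e^(t)*e^(7*e^(t)))*e^(-7)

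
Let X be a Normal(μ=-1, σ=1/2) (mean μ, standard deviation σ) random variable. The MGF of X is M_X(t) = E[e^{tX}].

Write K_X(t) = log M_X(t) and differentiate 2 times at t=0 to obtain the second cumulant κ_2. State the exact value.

κ_2 = D^2[K](0) = 1/4

M_X(t) = e^(t^2/8 - t)
K_X(t) = log M_X(t) = t^2/8 - t
D^2[K](t) = 1/4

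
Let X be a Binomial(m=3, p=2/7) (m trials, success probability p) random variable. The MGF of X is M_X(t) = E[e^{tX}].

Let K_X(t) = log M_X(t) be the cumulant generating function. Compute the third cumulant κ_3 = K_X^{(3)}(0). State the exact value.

κ_3 = D^3[K](0) = 90/343

M_X(t) = (2*e^(t)/7 + 5/7)^3
K_X(t) = log M_X(t) = 3*log(2*e^(t)/7 + 5/7)
D^3[K](t) = (-60*e^(2*t) + 150*e^(t))/(8*e^(3*t) + 60*e^(2*t) + 150*e^(t) + 125)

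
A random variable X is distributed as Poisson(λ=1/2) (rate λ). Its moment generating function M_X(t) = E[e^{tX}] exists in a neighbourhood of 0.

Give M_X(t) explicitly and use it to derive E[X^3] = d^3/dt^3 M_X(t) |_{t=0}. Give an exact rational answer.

M_X(t) = e^(e^(t)/2 - 1/2)
dM/dt = e^(-1/2)*e^(t)*e^(e^(t)/2)/2
d^2M/dt^2 = (e^(2*t)*e^(e^(t)/2) + 2*e^(t)*e^(e^(t)/2))*e^(-1/2)/4
d^3M/dt^3 = (e^(3*t)*e^(e^(t)/2) + 6*e^(2*t)*e^(e^(t)/2) + 4*e^(t)*e^(e^(t)/2))*e^(-1/2)/8

E[X^3] = d^3M/dt^3 |_{t=0} = 11/8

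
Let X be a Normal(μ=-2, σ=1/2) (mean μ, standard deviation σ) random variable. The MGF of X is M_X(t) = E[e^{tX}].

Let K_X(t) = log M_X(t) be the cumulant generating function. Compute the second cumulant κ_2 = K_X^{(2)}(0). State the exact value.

M_X(t) = e^(t^2/8 - 2*t)
K_X(t) = log M_X(t) = t^2/8 - 2*t
K^(2)(t) = 1/4

κ_2 = K^(2)(0) = 1/4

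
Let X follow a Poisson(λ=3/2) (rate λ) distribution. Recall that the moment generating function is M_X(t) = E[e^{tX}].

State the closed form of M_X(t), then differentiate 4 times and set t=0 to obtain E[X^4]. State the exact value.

E[X^4] = D^4[M](0) = 681/16

M_X(t) = e^(3*e^(t)/2 - 3/2)
D^4[M](t) = (81*e^(4*t)*e^(3*e^(t)/2) + 324*e^(3*t)*e^(3*e^(t)/2) + 252*e^(2*t)*e^(3*e^(t)/2) + 24*e^(t)*e^(3*e^(t)/2))*e^(-3/2)/16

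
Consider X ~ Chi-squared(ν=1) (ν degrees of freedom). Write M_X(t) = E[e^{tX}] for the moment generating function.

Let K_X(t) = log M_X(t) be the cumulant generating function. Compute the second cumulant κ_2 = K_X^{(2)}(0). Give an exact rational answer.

κ_2 = K′′(0) = 2

M_X(t) = 1/√(1 - 2*t)
K_X(t) = log M_X(t) = -log(1 - 2*t)/2
K′(t) = -1/(2*t - 1)
K′′(t) = 2/(4*t^2 - 4*t + 1)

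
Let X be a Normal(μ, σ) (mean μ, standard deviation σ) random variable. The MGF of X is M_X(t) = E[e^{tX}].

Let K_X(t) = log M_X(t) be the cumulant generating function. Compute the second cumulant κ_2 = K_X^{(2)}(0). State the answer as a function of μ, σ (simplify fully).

M_X(t) = e^(μ*t + σ^2*t^2/2)
K_X(t) = log M_X(t) = μ*t + σ^2*t^2/2
D^2[K](t) = σ^2

κ_2 = D^2[K](0) = σ^2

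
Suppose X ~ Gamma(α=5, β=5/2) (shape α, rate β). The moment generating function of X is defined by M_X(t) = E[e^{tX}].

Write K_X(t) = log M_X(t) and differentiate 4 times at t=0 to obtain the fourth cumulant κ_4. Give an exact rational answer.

M_X(t) = 3125/(32*(5/2 - t)^5)
K_X(t) = log M_X(t) = -5*log(5/2 - t) - 5*log(2) + 5*log(5)
D^4[K](t) = 480/(16*t^4 - 160*t^3 + 600*t^2 - 1000*t + 625)

κ_4 = D^4[K](0) = 96/125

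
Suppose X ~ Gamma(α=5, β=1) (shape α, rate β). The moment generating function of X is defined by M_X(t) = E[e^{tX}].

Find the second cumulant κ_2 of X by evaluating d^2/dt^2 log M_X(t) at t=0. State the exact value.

κ_2 = K′′(0) = 5

M_X(t) = (1 - t)^(-5)
K_X(t) = log M_X(t) = -5*log(1 - t)
K′(t) = -5/(t - 1)
K′′(t) = 5/(t^2 - 2*t + 1)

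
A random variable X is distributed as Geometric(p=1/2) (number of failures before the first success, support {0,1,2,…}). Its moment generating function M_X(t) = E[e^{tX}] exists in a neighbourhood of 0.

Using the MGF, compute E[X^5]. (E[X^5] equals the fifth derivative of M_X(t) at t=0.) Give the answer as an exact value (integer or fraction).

E[X^5] = d^5M/dt^5 |_{t=0} = 541

M_X(t) = 1/(2*(1 - e^(t)/2))
dM/dt = e^(t)/(e^(2*t) - 4*e^(t) + 4)
d^2M/dt^2 = (-e^(2*t) - 2*e^(t))/(e^(3*t) - 6*e^(2*t) + 12*e^(t) - 8)
d^3M/dt^3 = (e^(3*t) + 8*e^(2*t) + 4*e^(t))/(e^(4*t) - 8*e^(3*t) + 24*e^(2*t) - 32*e^(t) + 16)
d^4M/dt^4 = (-e^(4*t) - 22*e^(3*t) - 44*e^(2*t) - 8*e^(t))/(e^(5*t) - 10*e^(4*t) + 40*e^(3*t) - 80*e^(2*t) + 80*e^(t) - 32)
d^5M/dt^5 = (e^(5*t) + 52*e^(4*t) + 264*e^(3*t) + 208*e^(2*t) + 16*e^(t))/(e^(6*t) - 12*e^(5*t) + 60*e^(4*t) - 160*e^(3*t) + 240*e^(2*t) - 192*e^(t) + 64)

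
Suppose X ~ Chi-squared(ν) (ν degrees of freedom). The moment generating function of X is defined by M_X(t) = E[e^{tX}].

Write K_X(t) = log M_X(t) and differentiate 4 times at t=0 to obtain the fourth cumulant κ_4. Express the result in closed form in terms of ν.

κ_4 = d^4K/dt^4 |_{t=0} = 48*ν

M_X(t) = (1 - 2*t)^(-ν/2)
K_X(t) = log M_X(t) = -ν*log(1 - 2*t)/2
dK/dt = -ν/(2*t - 1)
d^2K/dt^2 = 2*ν/(4*t^2 - 4*t + 1)
d^3K/dt^3 = -8*ν/(8*t^3 - 12*t^2 + 6*t - 1)
d^4K/dt^4 = 48*ν/(16*t^4 - 32*t^3 + 24*t^2 - 8*t + 1)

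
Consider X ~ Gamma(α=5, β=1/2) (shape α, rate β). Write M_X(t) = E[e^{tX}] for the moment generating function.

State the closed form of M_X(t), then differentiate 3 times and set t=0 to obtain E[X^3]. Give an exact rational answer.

M_X(t) = 1/(32*(1/2 - t)^5)
dM/dt = 10/(64*t^6 - 192*t^5 + 240*t^4 - 160*t^3 + 60*t^2 - 12*t + 1)
d^2M/dt^2 = -120/(128*t^7 - 448*t^6 + 672*t^5 - 560*t^4 + 280*t^3 - 84*t^2 + 14*t - 1)
d^3M/dt^3 = 1680/(256*t^8 - 1024*t^7 + 1792*t^6 - 1792*t^5 + 1120*t^4 - 448*t^3 + 112*t^2 - 16*t + 1)

E[X^3] = d^3M/dt^3 |_{t=0} = 1680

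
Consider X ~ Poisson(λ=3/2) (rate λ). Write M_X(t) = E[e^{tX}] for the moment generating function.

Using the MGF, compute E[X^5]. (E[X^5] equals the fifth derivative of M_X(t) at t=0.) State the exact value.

E[X^5] = M′′′′′(0) = 5691/32

M_X(t) = e^(3*e^(t)/2 - 3/2)
M′(t) = 3*e^(-3/2)*e^(t)*e^(3*e^(t)/2)/2
M′′(t) = (9*e^(2*t)*e^(3*e^(t)/2) + 6*e^(t)*e^(3*e^(t)/2))*e^(-3/2)/4
M′′′(t) = (27*e^(3*t)*e^(3*e^(t)/2) + 54*e^(2*t)*e^(3*e^(t)/2) + 12*e^(t)*e^(3*e^(t)/2))*e^(-3/2)/8
M′′′′(t) = (81*e^(4*t)*e^(3*e^(t)/2) + 324*e^(3*t)*e^(3*e^(t)/2) + 252*e^(2*t)*e^(3*e^(t)/2) + 24*e^(t)*e^(3*e^(t)/2))*e^(-3/2)/16
M′′′′′(t) = (243*e^(5*t)*e^(3*e^(t)/2) + 1620*e^(4*t)*e^(3*e^(t)/2) + 2700*e^(3*t)*e^(3*e^(t)/2) + 1080*e^(2*t)*e^(3*e^(t)/2) + 48*e^(t)*e^(3*e^(t)/2))*e^(-3/2)/32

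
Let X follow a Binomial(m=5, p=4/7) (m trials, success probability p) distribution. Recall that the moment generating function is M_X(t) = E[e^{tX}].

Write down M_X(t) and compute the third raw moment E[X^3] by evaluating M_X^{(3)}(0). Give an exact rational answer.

E[X^3] = M′′′(0) = 11540/343

M_X(t) = (4*e^(t)/7 + 3/7)^5
M′(t) = 5120*e^(5*t)/16807 + 15360*e^(4*t)/16807 + 17280*e^(3*t)/16807 + 8640*e^(2*t)/16807 + 1620*e^(t)/16807
M′′(t) = 25600*e^(5*t)/16807 + 61440*e^(4*t)/16807 + 51840*e^(3*t)/16807 + 17280*e^(2*t)/16807 + 1620*e^(t)/16807
M′′′(t) = 128000*e^(5*t)/16807 + 245760*e^(4*t)/16807 + 155520*e^(3*t)/16807 + 34560*e^(2*t)/16807 + 1620*e^(t)/16807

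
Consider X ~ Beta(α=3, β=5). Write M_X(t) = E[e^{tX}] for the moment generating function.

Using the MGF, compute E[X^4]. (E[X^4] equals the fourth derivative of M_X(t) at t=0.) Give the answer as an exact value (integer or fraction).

M_X(t) = ₁F₁(3; 8; t)
dM/dt = 3*₁F₁(4; 9; t)/8
d^2M/dt^2 = ₁F₁(5; 10; t)/6
d^3M/dt^3 = ₁F₁(6; 11; t)/12
d^4M/dt^4 = ₁F₁(7; 12; t)/22

E[X^4] = d^4M/dt^4 |_{t=0} = 1/22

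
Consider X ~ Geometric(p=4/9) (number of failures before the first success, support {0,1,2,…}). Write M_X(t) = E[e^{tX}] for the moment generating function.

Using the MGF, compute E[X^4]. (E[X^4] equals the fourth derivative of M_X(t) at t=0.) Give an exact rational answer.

E[X^4] = M′′′′(0) = 4865/32

M_X(t) = 4/(9*(1 - 5*e^(t)/9))
M′(t) = 20*e^(t)/(25*e^(2*t) - 90*e^(t) + 81)
M′′(t) = (-100*e^(2*t) - 180*e^(t))/(125*e^(3*t) - 675*e^(2*t) + 1215*e^(t) - 729)
M′′′(t) = (500*e^(3*t) + 3600*e^(2*t) + 1620*e^(t))/(625*e^(4*t) - 4500*e^(3*t) + 12150*e^(2*t) - 14580*e^(t) + 6561)
M′′′′(t) = (-2500*e^(4*t) - 49500*e^(3*t) - 89100*e^(2*t) - 14580*e^(t))/(3125*e^(5*t) - 28125*e^(4*t) + 101250*e^(3*t) - 182250*e^(2*t) + 164025*e^(t) - 59049)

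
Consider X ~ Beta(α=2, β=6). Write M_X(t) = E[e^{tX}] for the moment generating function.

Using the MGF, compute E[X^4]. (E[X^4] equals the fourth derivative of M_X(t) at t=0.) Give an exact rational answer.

E[X^4] = D^4[M](0) = 1/66

M_X(t) = ₁F₁(2; 8; t)
D^4[M](t) = ₁F₁(6; 12; t)/66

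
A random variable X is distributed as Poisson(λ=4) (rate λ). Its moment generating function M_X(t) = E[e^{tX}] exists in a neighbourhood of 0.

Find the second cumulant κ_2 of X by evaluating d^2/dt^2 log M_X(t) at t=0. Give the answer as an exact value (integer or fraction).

κ_2 = D^2[K](0) = 4

M_X(t) = e^(4*e^(t) - 4)
K_X(t) = log M_X(t) = 4*e^(t) - 4
D^2[K](t) = 4*e^(t)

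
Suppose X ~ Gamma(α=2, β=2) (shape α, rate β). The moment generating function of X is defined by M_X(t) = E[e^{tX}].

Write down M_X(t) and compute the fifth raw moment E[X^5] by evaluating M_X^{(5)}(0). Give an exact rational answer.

M_X(t) = 4/(2 - t)^2
dM/dt = -8/(t^3 - 6*t^2 + 12*t - 8)
d^2M/dt^2 = 24/(t^4 - 8*t^3 + 24*t^2 - 32*t + 16)
d^3M/dt^3 = -96/(t^5 - 10*t^4 + 40*t^3 - 80*t^2 + 80*t - 32)
d^4M/dt^4 = 480/(t^6 - 12*t^5 + 60*t^4 - 160*t^3 + 240*t^2 - 192*t + 64)
d^5M/dt^5 = -2880/(t^7 - 14*t^6 + 84*t^5 - 280*t^4 + 560*t^3 - 672*t^2 + 448*t - 128)

E[X^5] = d^5M/dt^5 |_{t=0} = 45/2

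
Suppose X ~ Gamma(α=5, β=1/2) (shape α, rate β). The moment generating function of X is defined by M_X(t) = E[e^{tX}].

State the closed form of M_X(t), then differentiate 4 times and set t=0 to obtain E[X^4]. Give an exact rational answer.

E[X^4] = D^4[M](0) = 26880

M_X(t) = 1/(32*(1/2 - t)^5)
D^4[M](t) = -26880/(512*t^9 - 2304*t^8 + 4608*t^7 - 5376*t^6 + 4032*t^5 - 2016*t^4 + 672*t^3 - 144*t^2 + 18*t - 1)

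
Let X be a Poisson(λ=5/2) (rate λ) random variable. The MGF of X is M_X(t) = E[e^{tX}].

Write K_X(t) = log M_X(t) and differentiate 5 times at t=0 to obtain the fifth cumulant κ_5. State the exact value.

κ_5 = D^5[K](0) = 5/2

M_X(t) = e^(5*e^(t)/2 - 5/2)
K_X(t) = log M_X(t) = 5*e^(t)/2 - 5/2
D^5[K](t) = 5*e^(t)/2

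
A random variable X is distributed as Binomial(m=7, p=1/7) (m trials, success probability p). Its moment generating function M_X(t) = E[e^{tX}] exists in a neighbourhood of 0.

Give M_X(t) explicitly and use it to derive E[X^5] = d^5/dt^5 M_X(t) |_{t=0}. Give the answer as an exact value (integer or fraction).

E[X^5] = M^(5)(0) = 78781/2401

M_X(t) = (e^(t)/7 + 6/7)^7
M^(5)(t) = e^(7*t)/49 + 46656*e^(6*t)/117649 + 337500*e^(5*t)/117649 + 1105920*e^(4*t)/117649 + 1574640*e^(3*t)/117649 + 746496*e^(2*t)/117649 + 46656*e^(t)/117649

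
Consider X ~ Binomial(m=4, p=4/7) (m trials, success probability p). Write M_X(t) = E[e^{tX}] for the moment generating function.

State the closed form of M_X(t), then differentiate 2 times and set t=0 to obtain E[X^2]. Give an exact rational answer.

M_X(t) = (4*e^(t)/7 + 3/7)^4
D^2[M](t) = 4096*e^(4*t)/2401 + 6912*e^(3*t)/2401 + 3456*e^(2*t)/2401 + 432*e^(t)/2401

E[X^2] = D^2[M](0) = 304/49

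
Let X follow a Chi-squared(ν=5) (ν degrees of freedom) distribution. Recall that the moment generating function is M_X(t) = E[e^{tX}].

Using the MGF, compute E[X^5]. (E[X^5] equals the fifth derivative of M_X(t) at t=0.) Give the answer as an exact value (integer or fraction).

E[X^5] = D^5[M](0) = 45045

M_X(t) = (1 - 2*t)^(-5/2)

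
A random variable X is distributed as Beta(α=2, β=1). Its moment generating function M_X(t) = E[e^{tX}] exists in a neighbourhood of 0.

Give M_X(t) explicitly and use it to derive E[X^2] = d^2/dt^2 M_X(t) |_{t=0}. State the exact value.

E[X^2] = d^2M/dt^2 |_{t=0} = 1/2

M_X(t) = ₁F₁(2; 3; t)
dM/dt = 2*₁F₁(3; 4; t)/3
d^2M/dt^2 = ₁F₁(4; 5; t)/2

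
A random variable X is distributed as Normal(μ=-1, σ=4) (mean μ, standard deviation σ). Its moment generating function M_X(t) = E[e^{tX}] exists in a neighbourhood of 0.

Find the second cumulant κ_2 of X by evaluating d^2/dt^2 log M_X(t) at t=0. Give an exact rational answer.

M_X(t) = e^(8*t^2 - t)
K_X(t) = log M_X(t) = 8*t^2 - t
K^(2)(t) = 16

κ_2 = K^(2)(0) = 16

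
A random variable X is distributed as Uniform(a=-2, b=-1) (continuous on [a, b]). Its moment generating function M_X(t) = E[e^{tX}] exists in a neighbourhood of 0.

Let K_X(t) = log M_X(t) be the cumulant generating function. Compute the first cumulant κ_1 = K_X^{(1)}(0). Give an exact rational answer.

κ_1 = K′(0) = -3/2

M_X(t) = (e^(-t) - e^(-2*t))/t
K_X(t) = log M_X(t) = -log(t) + log(e^(-t) - e^(-2*t))
K′(t) = (-t*e^(t) + 2*t - e^(t) + 1)/(t*e^(t) - t)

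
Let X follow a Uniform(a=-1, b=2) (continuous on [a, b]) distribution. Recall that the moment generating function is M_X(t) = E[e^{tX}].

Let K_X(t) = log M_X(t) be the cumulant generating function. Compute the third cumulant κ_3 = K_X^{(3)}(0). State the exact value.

M_X(t) = (e^(2*t) - e^(-t))/(3*t)
K_X(t) = log M_X(t) = -log(t) + log(e^(2*t) - e^(-t)) - log(3)
D^3[K](t) = (27*t^3*e^(6*t) + 27*t^3*e^(3*t) - 2*e^(9*t) + 6*e^(6*t) - 6*e^(3*t) + 2)/(t^3*e^(9*t) - 3*t^3*e^(6*t) + 3*t^3*e^(3*t) - t^3)

κ_3 = D^3[K](0) = 0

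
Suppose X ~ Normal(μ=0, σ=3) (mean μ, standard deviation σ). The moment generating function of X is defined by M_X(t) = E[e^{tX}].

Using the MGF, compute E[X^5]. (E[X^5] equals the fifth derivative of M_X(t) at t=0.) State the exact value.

M_X(t) = e^(9*t^2/2)
D^5[M](t) = 59049*t^5*e^(9*t^2/2) + 65610*t^3*e^(9*t^2/2) + 10935*t*e^(9*t^2/2)

E[X^5] = D^5[M](0) = 0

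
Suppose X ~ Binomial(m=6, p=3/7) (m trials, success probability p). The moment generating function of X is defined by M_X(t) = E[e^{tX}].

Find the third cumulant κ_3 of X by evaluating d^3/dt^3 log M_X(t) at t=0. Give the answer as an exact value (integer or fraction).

M_X(t) = (3*e^(t)/7 + 4/7)^6
K_X(t) = log M_X(t) = 6*log(3*e^(t)/7 + 4/7)
K^(3)(t) = (-216*e^(2*t) + 288*e^(t))/(27*e^(3*t) + 108*e^(2*t) + 144*e^(t) + 64)

κ_3 = K^(3)(0) = 72/343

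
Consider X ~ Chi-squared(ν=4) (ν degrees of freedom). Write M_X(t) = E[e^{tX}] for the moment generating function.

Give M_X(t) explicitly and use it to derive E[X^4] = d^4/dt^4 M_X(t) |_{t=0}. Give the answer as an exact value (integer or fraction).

M_X(t) = (1 - 2*t)^(-2)
M′(t) = -4/(8*t^3 - 12*t^2 + 6*t - 1)
M′′(t) = 24/(16*t^4 - 32*t^3 + 24*t^2 - 8*t + 1)
M′′′(t) = -192/(32*t^5 - 80*t^4 + 80*t^3 - 40*t^2 + 10*t - 1)
M′′′′(t) = 1920/(64*t^6 - 192*t^5 + 240*t^4 - 160*t^3 + 60*t^2 - 12*t + 1)

E[X^4] = M′′′′(0) = 1920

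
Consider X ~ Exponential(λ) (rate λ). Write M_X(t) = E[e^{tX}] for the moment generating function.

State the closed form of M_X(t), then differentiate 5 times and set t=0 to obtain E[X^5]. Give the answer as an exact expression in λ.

M_X(t) = λ/(λ - t)
M^(5)(t) = 120*λ/(λ^6 - 6*λ^5*t + 15*λ^4*t^2 - 20*λ^3*t^3 + 15*λ^2*t^4 - 6*λ*t^5 + t^6)

E[X^5] = M^(5)(0) = 120/λ^5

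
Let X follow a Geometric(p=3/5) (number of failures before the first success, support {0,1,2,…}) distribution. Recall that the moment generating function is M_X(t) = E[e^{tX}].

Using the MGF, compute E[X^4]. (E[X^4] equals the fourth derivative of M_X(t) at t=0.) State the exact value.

M_X(t) = 3/(5*(1 - 2*e^(t)/5))
M^(4)(t) = (-48*e^(4*t) - 1320*e^(3*t) - 3300*e^(2*t) - 750*e^(t))/(32*e^(5*t) - 400*e^(4*t) + 2000*e^(3*t) - 5000*e^(2*t) + 6250*e^(t) - 3125)

E[X^4] = M^(4)(0) = 602/27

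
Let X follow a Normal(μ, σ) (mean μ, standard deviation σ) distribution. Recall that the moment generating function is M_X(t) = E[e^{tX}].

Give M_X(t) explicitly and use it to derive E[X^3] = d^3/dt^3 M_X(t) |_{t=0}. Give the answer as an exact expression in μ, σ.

E[X^3] = D^3[M](0) = μ*(μ^2 + 3*σ^2)

M_X(t) = e^(μ*t + σ^2*t^2/2)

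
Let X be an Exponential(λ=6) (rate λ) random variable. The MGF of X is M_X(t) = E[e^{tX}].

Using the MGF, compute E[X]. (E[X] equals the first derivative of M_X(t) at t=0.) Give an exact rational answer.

M_X(t) = 6/(6 - t)
dM/dt = 6/(t^2 - 12*t + 36)

E[X] = dM/dt |_{t=0} = 1/6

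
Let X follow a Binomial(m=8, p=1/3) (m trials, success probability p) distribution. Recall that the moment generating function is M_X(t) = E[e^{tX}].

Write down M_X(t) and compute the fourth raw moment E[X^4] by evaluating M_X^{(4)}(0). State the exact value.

M_X(t) = (e^(t)/3 + 2/3)^8
dM/dt = 8*e^(8*t)/6561 + 112*e^(7*t)/6561 + 224*e^(6*t)/2187 + 2240*e^(5*t)/6561 + 4480*e^(4*t)/6561 + 1792*e^(3*t)/2187 + 3584*e^(2*t)/6561 + 1024*e^(t)/6561
d^2M/dt^2 = 64*e^(8*t)/6561 + 784*e^(7*t)/6561 + 448*e^(6*t)/729 + 11200*e^(5*t)/6561 + 17920*e^(4*t)/6561 + 1792*e^(3*t)/729 + 7168*e^(2*t)/6561 + 1024*e^(t)/6561
d^3M/dt^3 = 512*e^(8*t)/6561 + 5488*e^(7*t)/6561 + 896*e^(6*t)/243 + 56000*e^(5*t)/6561 + 71680*e^(4*t)/6561 + 1792*e^(3*t)/243 + 14336*e^(2*t)/6561 + 1024*e^(t)/6561
d^4M/dt^4 = 4096*e^(8*t)/6561 + 38416*e^(7*t)/6561 + 1792*e^(6*t)/81 + 280000*e^(5*t)/6561 + 286720*e^(4*t)/6561 + 1792*e^(3*t)/81 + 28672*e^(2*t)/6561 + 1024*e^(t)/6561

E[X^4] = d^4M/dt^4 |_{t=0} = 3824/27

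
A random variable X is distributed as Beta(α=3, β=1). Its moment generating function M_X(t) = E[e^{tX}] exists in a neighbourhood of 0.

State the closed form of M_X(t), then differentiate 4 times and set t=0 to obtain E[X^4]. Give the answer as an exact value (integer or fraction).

M_X(t) = ₁F₁(3; 4; t)
M^(4)(t) = 3*₁F₁(7; 8; t)/7

E[X^4] = M^(4)(0) = 3/7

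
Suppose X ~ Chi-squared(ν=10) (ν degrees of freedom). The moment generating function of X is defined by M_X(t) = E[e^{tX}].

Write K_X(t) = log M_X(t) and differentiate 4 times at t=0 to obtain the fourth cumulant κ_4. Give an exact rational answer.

κ_4 = d^4K/dt^4 |_{t=0} = 480

M_X(t) = (1 - 2*t)^(-5)
K_X(t) = log M_X(t) = -5*log(1 - 2*t)
dK/dt = -10/(2*t - 1)
d^2K/dt^2 = 20/(4*t^2 - 4*t + 1)
d^3K/dt^3 = -80/(8*t^3 - 12*t^2 + 6*t - 1)
d^4K/dt^4 = 480/(16*t^4 - 32*t^3 + 24*t^2 - 8*t + 1)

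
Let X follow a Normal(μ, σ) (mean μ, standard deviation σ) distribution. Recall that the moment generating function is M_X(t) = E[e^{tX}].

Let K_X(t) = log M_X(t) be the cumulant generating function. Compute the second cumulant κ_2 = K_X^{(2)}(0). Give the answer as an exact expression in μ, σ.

M_X(t) = e^(μ*t + σ^2*t^2/2)
K_X(t) = log M_X(t) = μ*t + σ^2*t^2/2
dK/dt = μ + σ^2*t
d^2K/dt^2 = σ^2

κ_2 = d^2K/dt^2 |_{t=0} = σ^2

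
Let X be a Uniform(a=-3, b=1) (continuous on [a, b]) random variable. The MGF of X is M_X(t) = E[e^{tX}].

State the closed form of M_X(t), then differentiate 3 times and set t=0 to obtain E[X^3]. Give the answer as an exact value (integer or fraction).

E[X^3] = D^3[M](0) = -5

M_X(t) = (e^(t) - e^(-3*t))/(4*t)
D^3[M](t) = (t^3*e^(4*t) + 27*t^3 - 3*t^2*e^(4*t) + 27*t^2 + 6*t*e^(4*t) + 18*t - 6*e^(4*t) + 6)*e^(-3*t)/(4*t^4)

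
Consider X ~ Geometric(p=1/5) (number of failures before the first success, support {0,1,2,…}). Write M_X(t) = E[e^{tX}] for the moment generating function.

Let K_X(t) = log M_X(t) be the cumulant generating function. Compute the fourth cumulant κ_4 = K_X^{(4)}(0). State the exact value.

M_X(t) = 1/(5*(1 - 4*e^(t)/5))
K_X(t) = log M_X(t) = -log(1 - 4*e^(t)/5) - log(5)
dK/dt = -4*e^(t)/(4*e^(t) - 5)
d^2K/dt^2 = 20*e^(t)/(16*e^(2*t) - 40*e^(t) + 25)
d^3K/dt^3 = (-80*e^(2*t) - 100*e^(t))/(64*e^(3*t) - 240*e^(2*t) + 300*e^(t) - 125)
d^4K/dt^4 = (320*e^(3*t) + 1600*e^(2*t) + 500*e^(t))/(256*e^(4*t) - 1280*e^(3*t) + 2400*e^(2*t) - 2000*e^(t) + 625)

κ_4 = d^4K/dt^4 |_{t=0} = 2420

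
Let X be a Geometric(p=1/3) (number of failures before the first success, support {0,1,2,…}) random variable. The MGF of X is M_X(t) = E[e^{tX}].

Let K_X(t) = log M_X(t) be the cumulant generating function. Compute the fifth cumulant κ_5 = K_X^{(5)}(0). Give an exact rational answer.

M_X(t) = 1/(3*(1 - 2*e^(t)/3))
K_X(t) = log M_X(t) = -log(1 - 2*e^(t)/3) - log(3)
dK/dt = -2*e^(t)/(2*e^(t) - 3)
d^2K/dt^2 = 6*e^(t)/(4*e^(2*t) - 12*e^(t) + 9)
d^3K/dt^3 = (-12*e^(2*t) - 18*e^(t))/(8*e^(3*t) - 36*e^(2*t) + 54*e^(t) - 27)
d^4K/dt^4 = (24*e^(3*t) + 144*e^(2*t) + 54*e^(t))/(16*e^(4*t) - 96*e^(3*t) + 216*e^(2*t) - 216*e^(t) + 81)
d^5K/dt^5 = (-48*e^(4*t) - 792*e^(3*t) - 1188*e^(2*t) - 162*e^(t))/(32*e^(5*t) - 240*e^(4*t) + 720*e^(3*t) - 1080*e^(2*t) + 810*e^(t) - 243)

κ_5 = d^5K/dt^5 |_{t=0} = 2190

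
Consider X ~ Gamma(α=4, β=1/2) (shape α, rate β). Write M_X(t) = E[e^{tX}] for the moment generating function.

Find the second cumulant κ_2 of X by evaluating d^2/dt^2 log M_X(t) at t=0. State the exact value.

κ_2 = D^2[K](0) = 16

M_X(t) = 1/(16*(1/2 - t)^4)
K_X(t) = log M_X(t) = -4*log(1/2 - t) - 4*log(2)
D^2[K](t) = 16/(4*t^2 - 4*t + 1)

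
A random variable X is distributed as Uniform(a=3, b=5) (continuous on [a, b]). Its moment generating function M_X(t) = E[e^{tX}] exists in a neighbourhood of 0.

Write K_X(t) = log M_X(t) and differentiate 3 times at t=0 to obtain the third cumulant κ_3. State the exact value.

κ_3 = D^3[K](0) = 0

M_X(t) = (e^(5*t) - e^(3*t))/(2*t)
K_X(t) = log M_X(t) = -log(t) + log(e^(5*t) - e^(3*t)) - log(2)
D^3[K](t) = (8*t^3*e^(4*t) + 8*t^3*e^(2*t) - 2*e^(6*t) + 6*e^(4*t) - 6*e^(2*t) + 2)/(t^3*e^(6*t) - 3*t^3*e^(4*t) + 3*t^3*e^(2*t) - t^3)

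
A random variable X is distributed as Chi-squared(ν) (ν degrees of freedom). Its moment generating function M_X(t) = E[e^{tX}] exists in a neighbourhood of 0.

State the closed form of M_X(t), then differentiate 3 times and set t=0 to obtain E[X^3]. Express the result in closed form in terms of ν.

M_X(t) = (1 - 2*t)^(-ν/2)
M′(t) = -ν/(2*t*(1 - 2*t)^(ν/2) - (1 - 2*t)^(ν/2))
M′′(t) = (ν^2 + 2*ν)/(4*t^2*(1 - 2*t)^(ν/2) - 4*t*(1 - 2*t)^(ν/2) + (1 - 2*t)^(ν/2))
M′′′(t) = (-ν^3 - 6*ν^2 - 8*ν)/(8*t^3*(1 - 2*t)^(ν/2) - 12*t^2*(1 - 2*t)^(ν/2) + 6*t*(1 - 2*t)^(ν/2) - (1 - 2*t)^(ν/2))

E[X^3] = M′′′(0) = ν*(ν^2 + 6*ν + 8)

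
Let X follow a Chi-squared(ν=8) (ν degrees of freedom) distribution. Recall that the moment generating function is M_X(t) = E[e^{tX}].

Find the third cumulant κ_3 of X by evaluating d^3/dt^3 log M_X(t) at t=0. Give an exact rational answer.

M_X(t) = (1 - 2*t)^(-4)
K_X(t) = log M_X(t) = -4*log(1 - 2*t)
K′(t) = -8/(2*t - 1)
K′′(t) = 16/(4*t^2 - 4*t + 1)
K′′′(t) = -64/(8*t^3 - 12*t^2 + 6*t - 1)

κ_3 = K′′′(0) = 64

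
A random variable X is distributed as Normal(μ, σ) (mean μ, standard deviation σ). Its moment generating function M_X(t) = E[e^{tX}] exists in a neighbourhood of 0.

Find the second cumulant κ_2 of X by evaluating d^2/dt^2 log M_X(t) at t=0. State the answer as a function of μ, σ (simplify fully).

κ_2 = K^(2)(0) = σ^2

M_X(t) = e^(μ*t + σ^2*t^2/2)
K_X(t) = log M_X(t) = μ*t + σ^2*t^2/2
K^(2)(t) = σ^2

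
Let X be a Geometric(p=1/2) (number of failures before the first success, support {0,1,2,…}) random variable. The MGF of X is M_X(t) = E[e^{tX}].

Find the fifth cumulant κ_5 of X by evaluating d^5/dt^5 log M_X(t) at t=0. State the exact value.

M_X(t) = 1/(2*(1 - e^(t)/2))
K_X(t) = log M_X(t) = -log(1 - e^(t)/2) - log(2)
K′(t) = -e^(t)/(e^(t) - 2)
K′′(t) = 2*e^(t)/(e^(2*t) - 4*e^(t) + 4)
K′′′(t) = (-2*e^(2*t) - 4*e^(t))/(e^(3*t) - 6*e^(2*t) + 12*e^(t) - 8)
K′′′′(t) = (2*e^(3*t) + 16*e^(2*t) + 8*e^(t))/(e^(4*t) - 8*e^(3*t) + 24*e^(2*t) - 32*e^(t) + 16)
K′′′′′(t) = (-2*e^(4*t) - 44*e^(3*t) - 88*e^(2*t) - 16*e^(t))/(e^(5*t) - 10*e^(4*t) + 40*e^(3*t) - 80*e^(2*t) + 80*e^(t) - 32)

κ_5 = K′′′′′(0) = 150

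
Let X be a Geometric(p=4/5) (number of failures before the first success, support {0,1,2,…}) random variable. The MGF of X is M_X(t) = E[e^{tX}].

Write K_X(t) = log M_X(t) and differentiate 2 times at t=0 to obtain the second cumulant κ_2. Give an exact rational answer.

κ_2 = K′′(0) = 5/16

M_X(t) = 4/(5*(1 - e^(t)/5))
K_X(t) = log M_X(t) = -log(1 - e^(t)/5) - log(5) + 2*log(2)
K′(t) = -e^(t)/(e^(t) - 5)
K′′(t) = 5*e^(t)/(e^(2*t) - 10*e^(t) + 25)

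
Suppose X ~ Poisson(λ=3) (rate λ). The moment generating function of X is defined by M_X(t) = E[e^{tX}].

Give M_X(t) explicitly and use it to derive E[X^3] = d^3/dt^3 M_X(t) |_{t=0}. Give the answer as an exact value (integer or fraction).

M_X(t) = e^(3*e^(t) - 3)
dM/dt = 3*e^(-3)*e^(t)*e^(3*e^(t))
d^2M/dt^2 = (9*e^(2*t)*e^(3*e^(t)) + 3*e^(t)*e^(3*e^(t)))*e^(-3)
d^3M/dt^3 = (27*e^(3*t)*e^(3*e^(t)) + 27*e^(2*t)*e^(3*e^(t)) + 3*e^(t)*e^(3*e^(t)))*e^(-3)

E[X^3] = d^3M/dt^3 |_{t=0} = 57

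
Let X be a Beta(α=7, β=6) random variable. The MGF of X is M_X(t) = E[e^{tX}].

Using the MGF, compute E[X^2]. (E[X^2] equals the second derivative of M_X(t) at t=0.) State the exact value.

E[X^2] = M′′(0) = 4/13

M_X(t) = ₁F₁(7; 13; t)
M′(t) = 7*₁F₁(8; 14; t)/13
M′′(t) = 4*₁F₁(9; 15; t)/13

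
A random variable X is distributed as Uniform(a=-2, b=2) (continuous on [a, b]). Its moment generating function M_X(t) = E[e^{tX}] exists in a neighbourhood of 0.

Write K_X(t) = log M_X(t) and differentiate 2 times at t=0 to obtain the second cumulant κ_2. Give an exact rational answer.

M_X(t) = (e^(2*t) - e^(-2*t))/(4*t)
K_X(t) = log M_X(t) = -log(t) + log(e^(2*t) - e^(-2*t)) - 2*log(2)
dK/dt = (2*t*e^(4*t) + 2*t - e^(4*t) + 1)/(t*e^(4*t) - t)
d^2K/dt^2 = (-16*t^2*e^(4*t) + e^(8*t) - 2*e^(4*t) + 1)/(t^2*e^(8*t) - 2*t^2*e^(4*t) + t^2)

κ_2 = d^2K/dt^2 |_{t=0} = 4/3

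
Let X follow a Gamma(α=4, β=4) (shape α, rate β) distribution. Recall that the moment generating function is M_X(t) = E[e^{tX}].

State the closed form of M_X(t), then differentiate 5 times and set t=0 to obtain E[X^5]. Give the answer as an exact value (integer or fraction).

E[X^5] = M′′′′′(0) = 105/16

M_X(t) = 256/(4 - t)^4
M′(t) = -1024/(t^5 - 20*t^4 + 160*t^3 - 640*t^2 + 1280*t - 1024)
M′′(t) = 5120/(t^6 - 24*t^5 + 240*t^4 - 1280*t^3 + 3840*t^2 - 6144*t + 4096)
M′′′(t) = -30720/(t^7 - 28*t^6 + 336*t^5 - 2240*t^4 + 8960*t^3 - 21504*t^2 + 28672*t - 16384)
M′′′′(t) = 215040/(t^8 - 32*t^7 + 448*t^6 - 3584*t^5 + 17920*t^4 - 57344*t^3 + 114688*t^2 - 131072*t + 65536)
M′′′′′(t) = -1720320/(t^9 - 36*t^8 + 576*t^7 - 5376*t^6 + 32256*t^5 - 129024*t^4 + 344064*t^3 - 589824*t^2 + 589824*t - 262144)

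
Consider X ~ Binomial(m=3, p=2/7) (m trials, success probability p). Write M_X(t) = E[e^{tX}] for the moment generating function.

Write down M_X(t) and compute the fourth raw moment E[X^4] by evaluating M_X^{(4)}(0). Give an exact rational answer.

E[X^4] = D^4[M](0) = 1758/343

M_X(t) = (2*e^(t)/7 + 5/7)^3
D^4[M](t) = 648*e^(3*t)/343 + 960*e^(2*t)/343 + 150*e^(t)/343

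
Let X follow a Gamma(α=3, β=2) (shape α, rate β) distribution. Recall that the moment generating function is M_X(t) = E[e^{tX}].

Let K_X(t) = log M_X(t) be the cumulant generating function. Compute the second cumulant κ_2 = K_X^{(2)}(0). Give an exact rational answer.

κ_2 = K′′(0) = 3/4

M_X(t) = 8/(2 - t)^3
K_X(t) = log M_X(t) = -3*log(2 - t) + 3*log(2)
K′(t) = -3/(t - 2)
K′′(t) = 3/(t^2 - 4*t + 4)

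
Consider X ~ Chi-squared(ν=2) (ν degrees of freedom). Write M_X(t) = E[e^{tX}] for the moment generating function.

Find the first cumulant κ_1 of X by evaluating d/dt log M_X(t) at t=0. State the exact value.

κ_1 = dK/dt |_{t=0} = 2

M_X(t) = 1/(1 - 2*t)
K_X(t) = log M_X(t) = -log(1 - 2*t)
dK/dt = -2/(2*t - 1)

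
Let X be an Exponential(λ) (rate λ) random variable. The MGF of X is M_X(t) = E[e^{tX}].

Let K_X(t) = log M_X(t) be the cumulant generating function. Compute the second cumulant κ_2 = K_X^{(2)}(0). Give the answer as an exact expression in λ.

M_X(t) = λ/(λ - t)
K_X(t) = log M_X(t) = log(λ) - log(λ - t)
dK/dt = -1/(-λ + t)
d^2K/dt^2 = 1/(λ^2 - 2*λ*t + t^2)

κ_2 = d^2K/dt^2 |_{t=0} = λ^(-2)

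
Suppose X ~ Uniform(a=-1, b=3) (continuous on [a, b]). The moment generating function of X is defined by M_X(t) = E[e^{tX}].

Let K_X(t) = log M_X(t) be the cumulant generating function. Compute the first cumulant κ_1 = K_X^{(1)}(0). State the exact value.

M_X(t) = (e^(3*t) - e^(-t))/(4*t)
K_X(t) = log M_X(t) = -log(t) + log(e^(3*t) - e^(-t)) - 2*log(2)
D[K](t) = (3*t*e^(4*t) + t - e^(4*t) + 1)/(t*e^(4*t) - t)

κ_1 = D[K](0) = 1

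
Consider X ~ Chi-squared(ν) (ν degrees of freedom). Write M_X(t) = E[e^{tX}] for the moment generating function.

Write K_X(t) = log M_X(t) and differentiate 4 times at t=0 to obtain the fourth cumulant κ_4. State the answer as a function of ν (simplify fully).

κ_4 = K′′′′(0) = 48*ν

M_X(t) = (1 - 2*t)^(-ν/2)
K_X(t) = log M_X(t) = -ν*log(1 - 2*t)/2
K′(t) = -ν/(2*t - 1)
K′′(t) = 2*ν/(4*t^2 - 4*t + 1)
K′′′(t) = -8*ν/(8*t^3 - 12*t^2 + 6*t - 1)
K′′′′(t) = 48*ν/(16*t^4 - 32*t^3 + 24*t^2 - 8*t + 1)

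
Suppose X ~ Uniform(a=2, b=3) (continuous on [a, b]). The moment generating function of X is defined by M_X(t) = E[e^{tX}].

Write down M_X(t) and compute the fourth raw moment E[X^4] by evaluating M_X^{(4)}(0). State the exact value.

M_X(t) = (e^(3*t) - e^(2*t))/t

E[X^4] = M^(4)(0) = 211/5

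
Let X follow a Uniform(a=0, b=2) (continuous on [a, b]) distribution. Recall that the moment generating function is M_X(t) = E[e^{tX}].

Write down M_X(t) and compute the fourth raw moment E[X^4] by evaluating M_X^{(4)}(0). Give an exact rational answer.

M_X(t) = (e^(2*t) - 1)/(2*t)
M′(t) = (2*t*e^(2*t) - e^(2*t) + 1)/(2*t^2)
M′′(t) = (2*t^2*e^(2*t) - 2*t*e^(2*t) + e^(2*t) - 1)/t^3
M′′′(t) = (4*t^3*e^(2*t) - 6*t^2*e^(2*t) + 6*t*e^(2*t) - 3*e^(2*t) + 3)/t^4
M′′′′(t) = (8*t^4*e^(2*t) - 16*t^3*e^(2*t) + 24*t^2*e^(2*t) - 24*t*e^(2*t) + 12*e^(2*t) - 12)/t^5

E[X^4] = M′′′′(0) = 16/5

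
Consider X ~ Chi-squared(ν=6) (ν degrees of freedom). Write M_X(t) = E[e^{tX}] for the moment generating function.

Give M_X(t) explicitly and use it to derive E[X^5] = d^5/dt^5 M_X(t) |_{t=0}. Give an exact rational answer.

M_X(t) = (1 - 2*t)^(-3)
M^(5)(t) = 80640/(256*t^8 - 1024*t^7 + 1792*t^6 - 1792*t^5 + 1120*t^4 - 448*t^3 + 112*t^2 - 16*t + 1)

E[X^5] = M^(5)(0) = 80640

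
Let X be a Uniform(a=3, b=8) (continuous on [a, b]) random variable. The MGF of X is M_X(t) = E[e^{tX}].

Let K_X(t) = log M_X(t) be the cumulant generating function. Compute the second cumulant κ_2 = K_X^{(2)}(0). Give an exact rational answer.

M_X(t) = (e^(8*t) - e^(3*t))/(5*t)
K_X(t) = log M_X(t) = -log(t) + log(e^(8*t) - e^(3*t)) - log(5)
D^2[K](t) = (-25*t^2*e^(5*t) + e^(10*t) - 2*e^(5*t) + 1)/(t^2*e^(10*t) - 2*t^2*e^(5*t) + t^2)

κ_2 = D^2[K](0) = 25/12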